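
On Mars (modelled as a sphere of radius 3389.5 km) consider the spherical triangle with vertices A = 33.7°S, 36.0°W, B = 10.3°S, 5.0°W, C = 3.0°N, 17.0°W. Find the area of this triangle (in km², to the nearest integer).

1202244 km²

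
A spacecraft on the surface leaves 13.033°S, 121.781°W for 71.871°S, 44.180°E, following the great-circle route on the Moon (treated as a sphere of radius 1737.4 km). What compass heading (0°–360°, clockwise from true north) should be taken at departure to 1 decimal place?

Δλ = 165.961° = 2.8966 rad.
y = sin Δλ · cos φ₂ = (0.2426)(0.3112) = 0.0755
x = cos φ₁ sin φ₂ − sin φ₁ cos φ₂ cos Δλ = (0.9742)(-0.9504) − (-0.2255)(0.3112)(-0.9701) = -0.9940
θ = atan2(y, x) = 175.66°, so the bearing is 175.7°.

175.7°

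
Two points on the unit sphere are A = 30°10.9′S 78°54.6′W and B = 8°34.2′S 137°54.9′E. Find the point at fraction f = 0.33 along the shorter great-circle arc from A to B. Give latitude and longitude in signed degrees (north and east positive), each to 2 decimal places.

Central angle δ = 2.2260 rad. Interpolating on the sphere with fraction f = 0.33:
P = [sin((1−f)δ)·A + sin(fδ)·B] / sin δ = 1.2572·A + 0.8453·B in Cartesian coordinates,
giving P = (-0.4113, -0.5062, -0.7580), i.e. latitude -49.29°, longitude -129.09°.

-49.29°, -129.09°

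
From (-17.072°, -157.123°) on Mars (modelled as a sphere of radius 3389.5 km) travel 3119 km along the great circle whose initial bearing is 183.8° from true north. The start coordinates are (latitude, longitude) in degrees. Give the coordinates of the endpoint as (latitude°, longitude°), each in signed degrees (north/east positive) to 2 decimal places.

Angular distance δ = d/R = 3119/3389.5 = 0.92019 rad; initial bearing θ = 3.2079 rad.
sin φ₂ = sin φ₁ cos δ + cos φ₁ sin δ cos θ = (-0.2936)(0.6057) + (0.9559)(0.7957)(-0.9978) = -0.9368, so φ₂ = -69.52°.
Δλ = atan2(sin θ sin δ cos φ₁, cos δ − sin φ₁ sin φ₂) = atan2(-0.0504, 0.3306) = -8.669°.
λ₂ = -157.123° − 8.669° = -165.79°.

-69.52°, -165.79°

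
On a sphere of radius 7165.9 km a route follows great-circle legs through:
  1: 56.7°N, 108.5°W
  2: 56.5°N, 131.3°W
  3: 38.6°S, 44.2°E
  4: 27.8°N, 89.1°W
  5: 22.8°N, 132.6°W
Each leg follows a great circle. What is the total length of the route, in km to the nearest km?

44238 km

Leg 1→2: central angle 0.2181 rad, distance 1562.7 km.
Leg 2→3: central angle 2.8249 rad, distance 20242.8 km.
Leg 3→4: central angle 2.4420 rad, distance 17498.9 km.
Leg 4→5: central angle 0.6884 rad, distance 4933.2 km.
Total: 1562.7 + 20242.8 + 17498.9 + 4933.2 ≈ 44238 km.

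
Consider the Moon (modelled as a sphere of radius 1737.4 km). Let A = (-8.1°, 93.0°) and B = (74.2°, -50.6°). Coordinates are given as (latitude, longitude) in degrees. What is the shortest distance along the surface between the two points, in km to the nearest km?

Let φ₁ = -0.1414 rad, φ₂ = 1.2950 rad, and Δλ = -2.5063 rad.
cos c = sin φ₁ sin φ₂ + cos φ₁ cos φ₂ cos Δλ = (-0.1409)(0.9622) + (0.9900)(0.2723)(-0.8049) = -0.35255,
so c = arccos(-0.35255) = 1.93109 rad.
Distance = R·c = 1737.4 × 1.9311 ≈ 3355 km.

3355 km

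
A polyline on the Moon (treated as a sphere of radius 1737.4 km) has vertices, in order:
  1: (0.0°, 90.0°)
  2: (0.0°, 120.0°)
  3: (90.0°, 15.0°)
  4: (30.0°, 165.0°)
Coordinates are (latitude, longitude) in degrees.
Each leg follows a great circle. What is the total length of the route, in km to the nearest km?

5458 km

Leg 1→2: central angle 0.5236 rad, distance 909.7 km.
Leg 2→3: central angle 1.5708 rad, distance 2729.1 km.
Leg 3→4: central angle 1.0472 rad, distance 1819.4 km.
Total: 909.7 + 2729.1 + 1819.4 ≈ 5458 km.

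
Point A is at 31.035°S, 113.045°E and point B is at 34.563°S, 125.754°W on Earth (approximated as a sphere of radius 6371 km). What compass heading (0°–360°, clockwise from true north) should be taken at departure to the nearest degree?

135°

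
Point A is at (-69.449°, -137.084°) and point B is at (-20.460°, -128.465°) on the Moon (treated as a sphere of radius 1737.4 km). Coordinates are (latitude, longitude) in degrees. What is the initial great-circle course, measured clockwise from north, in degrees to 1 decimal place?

With φ₁ = -1.2121, φ₂ = -0.3571, Δλ = 0.1504 rad, the forward-azimuth formula gives
θ = atan2( sin Δλ cos φ₂ , cos φ₁ sin φ₂ − sin φ₁ cos φ₂ cos Δλ ) = atan2(0.1404, 0.7447) = 10.68°.
So the initial bearing is 10.7°.

10.7°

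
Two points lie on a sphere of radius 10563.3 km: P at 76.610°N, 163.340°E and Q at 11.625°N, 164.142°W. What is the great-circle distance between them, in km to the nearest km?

12392 km

In radians: φ₁ = 1.3371, φ₂ = 0.2029, Δλ = 32.518° = 0.5675 rad.
Haversine: a = sin²(Δφ/2) + cos φ₁ cos φ₂ sin²(Δλ/2) = 0.2886 + (0.2316)(0.9795)(0.0784) = 0.30635.
Central angle c = 2·arcsin(√a) = 1.17310 rad.
Distance = R·c = 10563.3 × 1.1731 ≈ 12392 km.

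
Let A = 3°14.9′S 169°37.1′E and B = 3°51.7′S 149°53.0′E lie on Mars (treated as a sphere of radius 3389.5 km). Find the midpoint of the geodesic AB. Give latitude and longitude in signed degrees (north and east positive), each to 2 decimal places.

-3.61°, 159.75°

Central angle δ = 0.3439 rad. Interpolating on the sphere with fraction f = 0.5:
P = [sin((1−f)δ)·A + sin(fδ)·B] / sin δ = 0.5075·A + 0.5075·B in Cartesian coordinates,
giving P = (-0.9364, 0.3454, -0.0629), i.e. latitude -3.61°, longitude 159.75°.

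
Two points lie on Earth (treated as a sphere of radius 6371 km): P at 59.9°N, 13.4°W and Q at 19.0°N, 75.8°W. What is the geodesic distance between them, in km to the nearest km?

With latitudes φ₁ = 59.900°, φ₂ = 19.000° and longitude difference Δλ = -62.400°:
Haversine: a = sin²(Δφ/2) + cos φ₁ cos φ₂ sin²(Δλ/2) = 0.1221 + (0.5015)(0.9455)(0.2684) = 0.24932.
Central angle c = 2·arcsin(√a) = 1.04563 rad.
Distance = R·c = 6371 × 1.0456 ≈ 6662 km.

6662 km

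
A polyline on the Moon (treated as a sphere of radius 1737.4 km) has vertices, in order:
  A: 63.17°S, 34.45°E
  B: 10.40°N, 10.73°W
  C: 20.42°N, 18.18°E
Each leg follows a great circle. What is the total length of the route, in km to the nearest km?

Leg A→B: central angle 1.4184 rad, distance 2464.3 km.
Leg B→C: central angle 0.5158 rad, distance 896.2 km.
Total: 2464.3 + 896.2 ≈ 3361 km.

3361 km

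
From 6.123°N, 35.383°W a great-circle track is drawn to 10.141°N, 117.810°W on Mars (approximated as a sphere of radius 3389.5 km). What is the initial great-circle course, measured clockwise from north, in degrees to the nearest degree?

With φ₁ = 0.1069, φ₂ = 0.1770, Δλ = -1.4386 rad, the forward-azimuth formula gives
θ = atan2( sin Δλ cos φ₂ , cos φ₁ sin φ₂ − sin φ₁ cos φ₂ cos Δλ ) = atan2(-0.9758, 0.1612) = -80.62°.
Adding 360° brings this into [0°, 360°): 279°.

279°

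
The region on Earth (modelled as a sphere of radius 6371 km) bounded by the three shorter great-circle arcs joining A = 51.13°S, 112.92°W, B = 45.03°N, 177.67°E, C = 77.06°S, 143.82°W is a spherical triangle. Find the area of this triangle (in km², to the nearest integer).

31756118 km²

Side lengths (central angles): a = 2.1720, b = 0.4962, c = 1.9767 rad; semiperimeter s = 2.3225.
By l'Huilier's theorem, tan(E/4) = √[tan(s/2) tan((s−a)/2) tan((s−b)/2) tan((s−c)/2)], giving spherical excess E = 0.7824 rad.
Area = E·R² = 0.7824 × (6371)² ≈ 31756118 km².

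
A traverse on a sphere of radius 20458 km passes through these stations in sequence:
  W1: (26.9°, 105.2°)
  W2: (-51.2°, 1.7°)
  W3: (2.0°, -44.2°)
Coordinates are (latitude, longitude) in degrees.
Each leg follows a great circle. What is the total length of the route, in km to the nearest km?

65973 km

Leg W1→W2: central angle 2.0749 rad, distance 42448.9 km.
Leg W2→W3: central angle 1.1499 rad, distance 23524.2 km.
Total: 42448.9 + 23524.2 ≈ 65973 km.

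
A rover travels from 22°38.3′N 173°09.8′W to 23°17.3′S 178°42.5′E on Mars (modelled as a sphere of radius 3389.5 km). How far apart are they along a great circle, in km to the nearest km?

2757 km

Let φ₁ = 0.3951 rad, φ₂ = -0.4065 rad, and Δλ = -0.1419 rad.
Haversine: a = sin²(Δφ/2) + cos φ₁ cos φ₂ sin²(Δλ/2) = 0.1522 + (0.9230)(0.9185)(0.0050) = 0.15647.
Central angle c = 2·arcsin(√a) = 0.81336 rad.
Distance = R·c = 3389.5 × 0.8134 ≈ 2757 km.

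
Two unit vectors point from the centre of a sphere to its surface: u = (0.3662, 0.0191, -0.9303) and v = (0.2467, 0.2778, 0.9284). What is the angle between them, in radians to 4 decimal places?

u·v = -0.7680; |u| = 1.0000, |v| = 1.0000.
cos θ = (u·v)/(|u||v|) = -0.7681, so θ = 2.4466 rad.

2.4466 rad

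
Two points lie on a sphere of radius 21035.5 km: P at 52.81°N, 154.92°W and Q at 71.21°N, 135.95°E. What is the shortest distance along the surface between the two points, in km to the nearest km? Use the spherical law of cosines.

Let φ₁ = 0.9217 rad, φ₂ = 1.2428 rad, and Δλ = -1.2065 rad.
cos c = sin φ₁ sin φ₂ + cos φ₁ cos φ₂ cos Δλ = (0.7966)(0.9467) + (0.6045)(0.3221)(0.3562) = 0.82354,
so c = arccos(0.82354) = 0.60317 rad.
Distance = R·c = 21035.5 × 0.6032 ≈ 12688 km.

12688 km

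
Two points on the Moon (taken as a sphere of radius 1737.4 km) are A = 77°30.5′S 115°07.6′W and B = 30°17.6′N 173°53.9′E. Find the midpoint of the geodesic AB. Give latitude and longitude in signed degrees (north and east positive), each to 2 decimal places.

-26.27°, -173.75°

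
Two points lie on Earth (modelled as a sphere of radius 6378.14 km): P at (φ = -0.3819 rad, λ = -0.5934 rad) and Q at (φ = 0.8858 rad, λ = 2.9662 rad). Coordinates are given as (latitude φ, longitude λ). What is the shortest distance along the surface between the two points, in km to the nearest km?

Let φ₁ = -0.3819 rad, φ₂ = 0.8858 rad, and Δλ = -2.7236 rad.
cos c = sin φ₁ sin φ₂ + cos φ₁ cos φ₂ cos Δλ = (-0.3727)(0.7744) + (0.9280)(0.6327)(-0.9139) = -0.82516,
so c = arccos(-0.82516) = 2.54128 rad.
Distance = R·c = 6378.14 × 2.5413 ≈ 16209 km.

16209 km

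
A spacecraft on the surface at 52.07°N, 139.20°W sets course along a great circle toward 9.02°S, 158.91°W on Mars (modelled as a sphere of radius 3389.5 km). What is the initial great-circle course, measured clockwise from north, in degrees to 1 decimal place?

201.9°

With φ₁ = 0.9088, φ₂ = -0.1574, Δλ = -0.3440 rad, the forward-azimuth formula gives
θ = atan2( sin Δλ cos φ₂ , cos φ₁ sin φ₂ − sin φ₁ cos φ₂ cos Δλ ) = atan2(-0.3331, -0.8297) = -158.13°.
Adding 360° brings this into [0°, 360°): 201.9°.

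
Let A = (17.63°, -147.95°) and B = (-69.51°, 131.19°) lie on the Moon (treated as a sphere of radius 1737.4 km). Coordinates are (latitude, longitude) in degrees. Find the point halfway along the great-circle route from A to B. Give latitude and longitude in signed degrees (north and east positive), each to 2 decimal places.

-30.73°, -166.86°

The central angle between A and B is δ = 1.8036 rad.
With f = 0.5, the slerp weights are sin((1−f)δ)/sin δ = 0.8062 and sin(fδ)/sin δ = 0.8062.
Weighted sum of the unit vectors: (0.8062)·(-0.8078,-0.5057,0.3029) + (0.8062)·(-0.2305,0.2634,-0.9367) = (-0.8371, -0.1954, -0.5110).
Converting back: φ = atan2(z, √(x²+y²)) = -30.73°, λ = atan2(y, x) = -166.86°.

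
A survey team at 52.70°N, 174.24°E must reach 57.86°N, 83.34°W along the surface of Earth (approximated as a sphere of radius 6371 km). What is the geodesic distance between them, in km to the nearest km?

With latitudes φ₁ = 52.700°, φ₂ = 57.860° and longitude difference Δλ = 102.420°:
cos c = sin φ₁ sin φ₂ + cos φ₁ cos φ₂ cos Δλ = (0.7955)(0.8468) + (0.6060)(0.5320)(-0.2151) = 0.60423,
so c = arccos(0.60423) = 0.92200 rad.
Distance = R·c = 6371 × 0.9220 ≈ 5874 km.

5874 km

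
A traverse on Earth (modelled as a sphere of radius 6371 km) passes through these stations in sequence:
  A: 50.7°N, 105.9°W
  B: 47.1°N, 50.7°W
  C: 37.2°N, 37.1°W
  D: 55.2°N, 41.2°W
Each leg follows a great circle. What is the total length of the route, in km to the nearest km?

Leg A→B: central angle 0.6216 rad, distance 3960.3 km.
Leg B→C: central angle 0.2460 rad, distance 1567.0 km.
Leg C→D: central angle 0.3179 rad, distance 2025.4 km.
Total: 3960.3 + 1567.0 + 2025.4 ≈ 7553 km.

7553 km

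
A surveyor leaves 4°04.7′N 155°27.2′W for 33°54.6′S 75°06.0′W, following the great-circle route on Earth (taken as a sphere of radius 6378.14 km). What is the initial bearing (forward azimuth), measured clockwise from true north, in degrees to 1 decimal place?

124.7°

With φ₁ = 0.0712, φ₂ = -0.5918, Δλ = 1.4024 rad, the forward-azimuth formula gives
θ = atan2( sin Δλ cos φ₂ , cos φ₁ sin φ₂ − sin φ₁ cos φ₂ cos Δλ ) = atan2(0.8182, -0.5664) = 124.69°.
So the initial bearing is 124.7°.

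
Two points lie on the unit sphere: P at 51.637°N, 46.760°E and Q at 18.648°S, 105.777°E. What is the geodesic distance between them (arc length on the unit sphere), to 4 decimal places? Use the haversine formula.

1.5188

In radians: φ₁ = 0.9012, φ₂ = -0.3255, Δλ = 59.017° = 1.0300 rad.
Haversine: a = sin²(Δφ/2) + cos φ₁ cos φ₂ sin²(Δλ/2) = 0.3313 + (0.6206)(0.9475)(0.2426) = 0.47400.
Central angle c = 2·arcsin(√a) = 1.51877 rad.
On the unit sphere the arc length equals the central angle: 1.5188.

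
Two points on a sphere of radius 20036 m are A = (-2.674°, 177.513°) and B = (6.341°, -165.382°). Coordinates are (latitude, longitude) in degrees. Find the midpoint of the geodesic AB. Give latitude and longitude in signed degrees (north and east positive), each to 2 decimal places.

1.85°, -173.96°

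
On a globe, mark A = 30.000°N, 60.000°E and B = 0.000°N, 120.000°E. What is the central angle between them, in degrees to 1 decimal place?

Let φ₁ = 0.5236 rad, φ₂ = 0.0000 rad, and Δλ = 1.0472 rad.
Haversine: a = sin²(Δφ/2) + cos φ₁ cos φ₂ sin²(Δλ/2) = 0.0670 + (0.8660)(1.0000)(0.2500) = 0.28349.
Central angle c = 2·arcsin(√a) = 1.12296 rad.
So the angular separation is 64.3°.

64.3°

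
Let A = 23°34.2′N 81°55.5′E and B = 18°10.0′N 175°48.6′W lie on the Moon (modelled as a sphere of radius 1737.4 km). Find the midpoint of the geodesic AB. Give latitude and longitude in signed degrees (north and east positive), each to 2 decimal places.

Central angle δ = 1.6312 rad. Interpolating on the sphere with fraction f = 0.5:
P = [sin((1−f)δ)·A + sin(fδ)·B] / sin δ = 0.7295·A + 0.7295·B in Cartesian coordinates,
giving P = (-0.5973, 0.6113, 0.5191), i.e. latitude 31.27°, longitude 134.34°.

31.27°, 134.34°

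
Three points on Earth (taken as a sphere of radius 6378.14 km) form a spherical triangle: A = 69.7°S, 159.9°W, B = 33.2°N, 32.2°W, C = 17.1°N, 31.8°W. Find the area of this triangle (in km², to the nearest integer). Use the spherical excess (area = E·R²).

Side lengths (central angles): a = 0.2811, b = 2.0719, c = 2.3338 rad; semiperimeter s = 2.3434.
By l'Huilier's theorem, tan(E/4) = √[tan(s/2) tan((s−a)/2) tan((s−b)/2) tan((s−c)/2)], giving spherical excess E = 0.2035 rad.
Area = E·R² = 0.2035 × (6378.14)² ≈ 8277807 km².

8277807 km²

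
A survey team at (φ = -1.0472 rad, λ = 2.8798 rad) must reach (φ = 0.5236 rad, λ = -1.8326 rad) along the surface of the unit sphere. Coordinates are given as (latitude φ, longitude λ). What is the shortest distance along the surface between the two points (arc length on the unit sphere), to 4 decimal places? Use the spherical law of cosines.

2.0186

In radians: φ₁ = -1.0472, φ₂ = 0.5236, Δλ = 89.999° = 1.5708 rad.
cos c = sin φ₁ sin φ₂ + cos φ₁ cos φ₂ cos Δλ = (-0.8660)(0.5000) + (0.5000)(0.8660)(0.0000) = -0.43301,
so c = arccos(-0.43301) = 2.01863 rad.
On the unit sphere the arc length equals the central angle: 2.0186.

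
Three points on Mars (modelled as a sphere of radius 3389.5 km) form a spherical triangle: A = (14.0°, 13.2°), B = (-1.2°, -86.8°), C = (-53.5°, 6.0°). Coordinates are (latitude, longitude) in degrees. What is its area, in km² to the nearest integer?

14980171 km²

Side lengths (central angles): a = 1.5830, b = 1.1830, c = 1.7452 rad; semiperimeter s = 2.2556.
By l'Huilier's theorem, tan(E/4) = √[tan(s/2) tan((s−a)/2) tan((s−b)/2) tan((s−c)/2)], giving spherical excess E = 1.3039 rad.
Area = E·R² = 1.3039 × (3389.5)² ≈ 14980171 km².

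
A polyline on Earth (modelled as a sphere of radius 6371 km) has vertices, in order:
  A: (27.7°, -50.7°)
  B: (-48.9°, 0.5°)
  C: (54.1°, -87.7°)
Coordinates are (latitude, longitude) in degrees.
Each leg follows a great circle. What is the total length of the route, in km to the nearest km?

24010 km

Leg A→B: central angle 1.5564 rad, distance 9915.7 km.
Leg B→C: central angle 2.2122 rad, distance 14093.8 km.
Total: 9915.7 + 14093.8 ≈ 24010 km.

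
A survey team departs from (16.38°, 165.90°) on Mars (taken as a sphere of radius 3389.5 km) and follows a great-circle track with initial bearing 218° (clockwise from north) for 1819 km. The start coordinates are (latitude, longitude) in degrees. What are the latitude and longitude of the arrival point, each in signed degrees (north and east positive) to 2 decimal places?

-8.29°, 147.35°

Angular distance δ = d/R = 1819/3389.5 = 0.53666 rad; initial bearing θ = 3.8048 rad.
sin φ₂ = sin φ₁ cos δ + cos φ₁ sin δ cos θ = (0.2820)(0.8594) + (0.9594)(0.5113)(-0.7880) = -0.1442, so φ₂ = -8.29°.
Δλ = atan2(sin θ sin δ cos φ₁, cos δ − sin φ₁ sin φ₂) = atan2(-0.3020, 0.9001) = -18.547°.
λ₂ = 165.900° − 18.547° = 147.35°.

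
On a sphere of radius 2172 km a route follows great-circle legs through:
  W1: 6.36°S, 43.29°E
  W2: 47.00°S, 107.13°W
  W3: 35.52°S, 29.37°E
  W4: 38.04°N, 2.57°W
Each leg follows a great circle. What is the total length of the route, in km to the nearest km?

Leg W1→W2: central angle 2.1042 rad, distance 4570.3 km.
Leg W2→W3: central angle 1.5485 rad, distance 3363.4 km.
Leg W3→W4: central angle 1.3837 rad, distance 3005.5 km.
Total: 4570.3 + 3363.4 + 3005.5 ≈ 10939 km.

10939 km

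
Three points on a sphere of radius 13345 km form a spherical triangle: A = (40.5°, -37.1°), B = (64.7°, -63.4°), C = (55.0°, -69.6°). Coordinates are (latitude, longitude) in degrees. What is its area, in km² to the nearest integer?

7262417 km²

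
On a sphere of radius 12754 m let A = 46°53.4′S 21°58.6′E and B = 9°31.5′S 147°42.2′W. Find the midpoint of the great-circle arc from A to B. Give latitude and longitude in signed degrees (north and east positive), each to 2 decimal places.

-69.38°, -126.39°

Central angle δ = 2.1439 rad. Interpolating on the sphere with fraction f = 0.5:
P = [sin((1−f)δ)·A + sin(fδ)·B] / sin δ = 1.0452·A + 1.0452·B in Cartesian coordinates,
giving P = (-0.2089, -0.2834, -0.9360), i.e. latitude -69.38°, longitude -126.39°.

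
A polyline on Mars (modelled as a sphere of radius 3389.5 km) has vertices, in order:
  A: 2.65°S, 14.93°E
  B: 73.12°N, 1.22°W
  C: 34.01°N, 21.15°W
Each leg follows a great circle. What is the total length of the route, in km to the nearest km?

Leg A→B: central angle 1.3342 rad, distance 4522.4 km.
Leg B→C: central angle 0.7051 rad, distance 2390.1 km.
Total: 4522.4 + 2390.1 ≈ 6912 km.

6912 km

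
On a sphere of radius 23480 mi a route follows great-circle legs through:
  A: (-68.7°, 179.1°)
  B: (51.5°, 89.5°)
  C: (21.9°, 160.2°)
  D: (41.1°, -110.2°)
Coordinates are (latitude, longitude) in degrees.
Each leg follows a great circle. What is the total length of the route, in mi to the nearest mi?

112013 mi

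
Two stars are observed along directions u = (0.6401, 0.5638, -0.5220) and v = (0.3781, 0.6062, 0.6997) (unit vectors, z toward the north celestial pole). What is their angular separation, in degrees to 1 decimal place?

77.4°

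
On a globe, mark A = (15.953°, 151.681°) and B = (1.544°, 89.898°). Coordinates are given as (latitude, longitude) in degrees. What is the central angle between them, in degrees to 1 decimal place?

62.5°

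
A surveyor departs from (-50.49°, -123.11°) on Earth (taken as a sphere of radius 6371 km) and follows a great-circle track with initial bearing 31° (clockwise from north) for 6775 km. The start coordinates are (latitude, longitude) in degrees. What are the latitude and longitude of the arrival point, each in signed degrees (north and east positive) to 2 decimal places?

5.84°, -96.21°

Angular distance δ = d/R = 6775/6371 = 1.06341 rad; initial bearing θ = 0.5411 rad.
sin φ₂ = sin φ₁ cos δ + cos φ₁ sin δ cos θ = (-0.7715)(0.4859) + (0.6362)(0.8740)(0.8572) = 0.1018, so φ₂ = 5.84°.
Δλ = atan2(sin θ sin δ cos φ₁, cos δ − sin φ₁ sin φ₂) = atan2(0.2864, 0.5644) = 26.904°.
λ₂ = -123.110° + 26.904° = -96.21°.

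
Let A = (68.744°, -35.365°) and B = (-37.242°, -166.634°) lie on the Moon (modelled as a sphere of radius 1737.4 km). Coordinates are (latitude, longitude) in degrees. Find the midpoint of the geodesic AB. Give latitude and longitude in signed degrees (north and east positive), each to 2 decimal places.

27.79°, -140.56°

The central angle between A and B is δ = 2.4255 rad.
With f = 0.5, the slerp weights are sin((1−f)δ)/sin δ = 1.4268 and sin(fδ)/sin δ = 1.4268.
Weighted sum of the unit vectors: (1.4268)·(0.2956,-0.2098,0.9320) + (1.4268)·(-0.7745,-0.1840,-0.6052) = (-0.6833, -0.5619, 0.4662).
Converting back: φ = atan2(z, √(x²+y²)) = 27.79°, λ = atan2(y, x) = -140.56°.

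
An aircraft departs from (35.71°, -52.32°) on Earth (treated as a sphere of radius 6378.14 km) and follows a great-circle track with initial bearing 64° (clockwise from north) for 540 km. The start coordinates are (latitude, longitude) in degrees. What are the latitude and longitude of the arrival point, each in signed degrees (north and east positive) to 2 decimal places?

Angular distance δ = d/R = 540/6378.14 = 0.08466 rad; initial bearing θ = 1.1170 rad.
sin φ₂ = sin φ₁ cos δ + cos φ₁ sin δ cos θ = (0.5837)(0.9964) + (0.8120)(0.0846)(0.4384) = 0.6117, so φ₂ = 37.71°.
Δλ = atan2(sin θ sin δ cos φ₁, cos δ − sin φ₁ sin φ₂) = atan2(0.0617, 0.6394) = 5.513°.
λ₂ = -52.320° + 5.513° = -46.81°.

37.71°, -46.81°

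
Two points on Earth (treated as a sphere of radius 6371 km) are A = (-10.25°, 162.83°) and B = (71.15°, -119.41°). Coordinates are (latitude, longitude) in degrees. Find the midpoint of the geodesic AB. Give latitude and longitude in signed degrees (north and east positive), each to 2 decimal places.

34.96°, 179.53°

Central angle δ = 1.6720 rad. Interpolating on the sphere with fraction f = 0.5:
P = [sin((1−f)δ)·A + sin(fδ)·B] / sin δ = 0.7458·A + 0.7458·B in Cartesian coordinates,
giving P = (-0.8195, 0.0067, 0.5731), i.e. latitude 34.96°, longitude 179.53°.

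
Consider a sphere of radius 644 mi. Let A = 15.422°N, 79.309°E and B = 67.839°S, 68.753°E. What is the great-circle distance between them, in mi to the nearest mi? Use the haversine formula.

Let φ₁ = 0.2692 rad, φ₂ = -1.1840 rad, and Δλ = -0.1842 rad.
Haversine: a = sin²(Δφ/2) + cos φ₁ cos φ₂ sin²(Δλ/2) = 0.4413 + (0.9640)(0.3772)(0.0085) = 0.44440.
Central angle c = 2·arcsin(√a) = 1.45937 rad.
Distance = R·c = 644 × 1.4594 ≈ 940 mi.

940 mi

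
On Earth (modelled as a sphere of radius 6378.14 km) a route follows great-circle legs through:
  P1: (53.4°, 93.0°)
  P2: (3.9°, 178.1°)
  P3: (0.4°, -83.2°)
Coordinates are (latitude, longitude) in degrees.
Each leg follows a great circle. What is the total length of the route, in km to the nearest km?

Leg P1→P2: central angle 1.4652 rad, distance 9345.2 km.
Leg P2→P3: central angle 1.7218 rad, distance 10981.9 km.
Total: 9345.2 + 10981.9 ≈ 20327 km.

20327 km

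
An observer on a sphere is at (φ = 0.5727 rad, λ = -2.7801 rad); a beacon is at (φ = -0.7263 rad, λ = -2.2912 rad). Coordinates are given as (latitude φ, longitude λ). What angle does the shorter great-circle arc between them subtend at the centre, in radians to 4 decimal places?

With latitudes φ₁ = 32.813°, φ₂ = -41.614° and longitude difference Δλ = 28.012°:
Haversine: a = sin²(Δφ/2) + cos φ₁ cos φ₂ sin²(Δλ/2) = 0.3658 + (0.8404)(0.7476)(0.0586) = 0.40257.
Central angle c = 2·arcsin(√a) = 1.37469 rad.
So the angular separation is 1.3747 rad.

1.3747 rad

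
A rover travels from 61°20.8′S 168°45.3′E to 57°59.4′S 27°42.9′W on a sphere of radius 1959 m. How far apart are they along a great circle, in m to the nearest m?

2051 m

Let φ₁ = -1.0707 rad, φ₂ = -1.0121 rad, and Δλ = 2.8541 rad.
cos c = sin φ₁ sin φ₂ + cos φ₁ cos φ₂ cos Δλ = (-0.8775)(-0.8480) + (0.4795)(0.5301)(-0.9590) = 0.50037,
so c = arccos(0.50037) = 1.04677 rad.
Distance = R·c = 1959 × 1.0468 ≈ 2051 m.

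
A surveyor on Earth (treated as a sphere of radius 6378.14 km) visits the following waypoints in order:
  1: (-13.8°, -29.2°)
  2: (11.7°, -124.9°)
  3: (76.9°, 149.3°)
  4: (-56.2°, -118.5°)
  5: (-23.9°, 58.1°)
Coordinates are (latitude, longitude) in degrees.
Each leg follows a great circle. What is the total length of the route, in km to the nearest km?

Leg 1→2: central angle 1.7141 rad, distance 10932.8 km.
Leg 2→3: central angle 1.3554 rad, distance 8644.7 km.
Leg 3→4: central angle 2.5221 rad, distance 16086.6 km.
Leg 4→5: central angle 1.7427 rad, distance 11115.0 km.
Total: 10932.8 + 8644.7 + 16086.6 + 11115.0 ≈ 46779 km.

46779 km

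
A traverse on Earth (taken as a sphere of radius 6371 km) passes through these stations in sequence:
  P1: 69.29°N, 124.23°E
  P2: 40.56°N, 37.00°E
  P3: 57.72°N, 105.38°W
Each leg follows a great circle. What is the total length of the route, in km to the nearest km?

Leg P1→P2: central angle 0.9005 rad, distance 5737.1 km.
Leg P2→P3: central angle 1.3404 rad, distance 8539.6 km.
Total: 5737.1 + 8539.6 ≈ 14277 km.

14277 km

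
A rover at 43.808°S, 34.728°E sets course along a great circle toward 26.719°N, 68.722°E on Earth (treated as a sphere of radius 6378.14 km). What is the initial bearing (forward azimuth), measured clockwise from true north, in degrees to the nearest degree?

31°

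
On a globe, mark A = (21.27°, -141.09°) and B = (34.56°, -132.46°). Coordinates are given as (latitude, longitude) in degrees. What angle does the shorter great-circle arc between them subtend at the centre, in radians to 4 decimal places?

With latitudes φ₁ = 21.270°, φ₂ = 34.560° and longitude difference Δλ = 8.630°:
cos c = sin φ₁ sin φ₂ + cos φ₁ cos φ₂ cos Δλ = (0.3628)(0.5673) + (0.9319)(0.8235)(0.9887) = 0.96453,
so c = arccos(0.96453) = 0.26714 rad.
So the angular separation is 0.2671 rad.

0.2671 rad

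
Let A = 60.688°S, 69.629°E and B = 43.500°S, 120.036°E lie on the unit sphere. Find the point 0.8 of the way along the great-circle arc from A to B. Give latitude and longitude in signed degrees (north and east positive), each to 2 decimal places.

-48.39°, 113.12°

The central angle between A and B is δ = 0.5978 rad.
With f = 0.8, the slerp weights are sin((1−f)δ)/sin δ = 0.2119 and sin(fδ)/sin δ = 0.8177.
Weighted sum of the unit vectors: (0.2119)·(0.1704,0.4589,-0.8720) + (0.8177)·(-0.3631,0.6280,-0.6884) = (-0.2608, 0.6107, -0.7477).
Converting back: φ = atan2(z, √(x²+y²)) = -48.39°, λ = atan2(y, x) = 113.12°.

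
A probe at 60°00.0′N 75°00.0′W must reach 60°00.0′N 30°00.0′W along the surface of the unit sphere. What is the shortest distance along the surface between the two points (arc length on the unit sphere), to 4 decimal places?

0.3851

With latitudes φ₁ = 60.000°, φ₂ = 60.000° and longitude difference Δλ = 45.000°:
cos c = sin φ₁ sin φ₂ + cos φ₁ cos φ₂ cos Δλ = (0.8660)(0.8660) + (0.5000)(0.5000)(0.7071) = 0.92678,
so c = arccos(0.92678) = 0.38506 rad.
On the unit sphere the arc length equals the central angle: 0.3851.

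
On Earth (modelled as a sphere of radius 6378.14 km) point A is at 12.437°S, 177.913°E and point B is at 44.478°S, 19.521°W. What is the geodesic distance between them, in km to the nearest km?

13461 km

With latitudes φ₁ = -12.437°, φ₂ = -44.478° and longitude difference Δλ = 162.566°:
Haversine: a = sin²(Δφ/2) + cos φ₁ cos φ₂ sin²(Δλ/2) = 0.0762 + (0.9765)(0.7135)(0.9770) = 0.75694.
Central angle c = 2·arcsin(√a) = 2.11049 rad.
Distance = R·c = 6378.14 × 2.1105 ≈ 13461 km.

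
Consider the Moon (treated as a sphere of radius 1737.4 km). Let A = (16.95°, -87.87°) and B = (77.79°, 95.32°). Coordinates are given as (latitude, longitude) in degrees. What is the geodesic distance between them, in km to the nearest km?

2585 km

Let φ₁ = 0.2958 rad, φ₂ = 1.3577 rad, and Δλ = -3.0859 rad.
Haversine: a = sin²(Δφ/2) + cos φ₁ cos φ₂ sin²(Δλ/2) = 0.2564 + (0.9566)(0.2115)(0.9992) = 0.45853.
Central angle c = 2·arcsin(√a) = 1.48775 rad.
Distance = R·c = 1737.4 × 1.4878 ≈ 2585 km.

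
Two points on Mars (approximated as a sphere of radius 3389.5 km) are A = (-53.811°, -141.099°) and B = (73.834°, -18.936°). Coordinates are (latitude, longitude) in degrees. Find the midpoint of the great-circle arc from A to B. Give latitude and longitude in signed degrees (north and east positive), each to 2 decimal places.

17.02°, -113.04°

The central angle between A and B is δ = 2.6113 rad.
With f = 0.5, the slerp weights are sin((1−f)δ)/sin δ = 1.9081 and sin(fδ)/sin δ = 1.9081.
Weighted sum of the unit vectors: (1.9081)·(-0.4595,-0.3708,-0.8071) + (1.9081)·(0.2634,-0.0904,0.9605) = (-0.3743, -0.8799, 0.2927).
Converting back: φ = atan2(z, √(x²+y²)) = 17.02°, λ = atan2(y, x) = -113.04°.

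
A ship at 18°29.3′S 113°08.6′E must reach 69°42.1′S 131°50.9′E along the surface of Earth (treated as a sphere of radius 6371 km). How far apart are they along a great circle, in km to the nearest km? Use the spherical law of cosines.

5835 km

In radians: φ₁ = -0.3227, φ₂ = -1.2165, Δλ = 18.705° = 0.3265 rad.
cos c = sin φ₁ sin φ₂ + cos φ₁ cos φ₂ cos Δλ = (-0.3171)(-0.9379) + (0.9484)(0.3469)(0.9472) = 0.60905,
so c = arccos(0.60905) = 0.91594 rad.
Distance = R·c = 6371 × 0.9159 ≈ 5835 km.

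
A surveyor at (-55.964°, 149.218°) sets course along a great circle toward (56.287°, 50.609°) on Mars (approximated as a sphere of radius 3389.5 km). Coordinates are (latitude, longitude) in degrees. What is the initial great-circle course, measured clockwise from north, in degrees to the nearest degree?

Δλ = -98.609° = -1.7211 rad.
y = sin Δλ · cos φ₂ = (-0.9887)(0.5550) = -0.5488
x = cos φ₁ sin φ₂ − sin φ₁ cos φ₂ cos Δλ = (0.5597)(0.8318) − (-0.8287)(0.5550)(-0.1497) = 0.3967
θ = atan2(y, x) = -54.14°; adding 360° gives 306°.

306°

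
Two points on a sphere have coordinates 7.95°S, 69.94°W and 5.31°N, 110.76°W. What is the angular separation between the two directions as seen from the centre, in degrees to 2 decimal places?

Let φ₁ = -0.1388 rad, φ₂ = 0.0927 rad, and Δλ = -0.7124 rad.
cos c = sin φ₁ sin φ₂ + cos φ₁ cos φ₂ cos Δλ = (-0.1383)(0.0925) + (0.9904)(0.9957)(0.7568) = 0.73348,
so c = arccos(0.73348) = 0.74737 rad.
So the angular separation is 42.82°.

42.82°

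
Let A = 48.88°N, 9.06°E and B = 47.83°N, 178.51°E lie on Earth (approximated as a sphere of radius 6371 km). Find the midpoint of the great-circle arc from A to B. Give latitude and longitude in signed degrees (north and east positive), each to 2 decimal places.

The central angle between A and B is δ = 1.4462 rad.
With f = 0.5, the slerp weights are sin((1−f)δ)/sin δ = 0.6669 and sin(fδ)/sin δ = 0.6669.
Weighted sum of the unit vectors: (0.6669)·(0.6494,0.1036,0.7533) + (0.6669)·(-0.6711,0.0175,0.7412) = (-0.0145, 0.0807, 0.9966).
Converting back: φ = atan2(z, √(x²+y²)) = 85.30°, λ = atan2(y, x) = 100.15°.

85.30°, 100.15°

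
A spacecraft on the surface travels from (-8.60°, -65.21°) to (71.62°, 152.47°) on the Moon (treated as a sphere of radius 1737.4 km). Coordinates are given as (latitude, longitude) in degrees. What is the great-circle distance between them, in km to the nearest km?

Let φ₁ = -0.1501 rad, φ₂ = 1.2500 rad, and Δλ = -2.4840 rad.
cos c = sin φ₁ sin φ₂ + cos φ₁ cos φ₂ cos Δλ = (-0.1495)(0.9490) + (0.9888)(0.3153)(-0.7914) = -0.38866,
so c = arccos(-0.38866) = 1.96997 rad.
Distance = R·c = 1737.4 × 1.9700 ≈ 3423 km.

3423 km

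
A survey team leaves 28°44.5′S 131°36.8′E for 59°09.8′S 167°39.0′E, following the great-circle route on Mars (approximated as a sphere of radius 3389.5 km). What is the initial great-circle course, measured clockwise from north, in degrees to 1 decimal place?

With φ₁ = -0.5016, φ₂ = -1.0326, Δλ = 0.6290 rad, the forward-azimuth formula gives
θ = atan2( sin Δλ cos φ₂ , cos φ₁ sin φ₂ − sin φ₁ cos φ₂ cos Δλ ) = atan2(0.3016, -0.5535) = 151.42°.
So the initial bearing is 151.4°.

151.4°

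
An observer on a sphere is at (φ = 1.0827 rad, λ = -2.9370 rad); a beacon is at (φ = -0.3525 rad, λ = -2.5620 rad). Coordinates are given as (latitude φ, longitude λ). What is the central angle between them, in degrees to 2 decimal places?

84.00°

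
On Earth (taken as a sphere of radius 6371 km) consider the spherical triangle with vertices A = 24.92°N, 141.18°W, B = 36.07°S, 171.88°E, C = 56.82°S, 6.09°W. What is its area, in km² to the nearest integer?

66947234 km²

Side lengths (central angles): a = 1.5201, b = 2.3520, c = 1.3156 rad; semiperimeter s = 2.5939.
By l'Huilier's theorem, tan(E/4) = √[tan(s/2) tan((s−a)/2) tan((s−b)/2) tan((s−c)/2)], giving spherical excess E = 1.6494 rad.
Area = E·R² = 1.6494 × (6371)² ≈ 66947234 km².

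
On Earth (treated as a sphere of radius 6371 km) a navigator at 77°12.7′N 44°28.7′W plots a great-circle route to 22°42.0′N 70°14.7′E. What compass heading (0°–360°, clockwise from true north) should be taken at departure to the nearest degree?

Δλ = 114.723° = 2.0023 rad.
y = sin Δλ · cos φ₂ = (0.9083)(0.9225) = 0.8380
x = cos φ₁ sin φ₂ − sin φ₁ cos φ₂ cos Δλ = (0.2213)(0.3859) − (0.9752)(0.9225)(-0.4182) = 0.4617
θ = atan2(y, x) = 61.15°, so the bearing is 61°.

61°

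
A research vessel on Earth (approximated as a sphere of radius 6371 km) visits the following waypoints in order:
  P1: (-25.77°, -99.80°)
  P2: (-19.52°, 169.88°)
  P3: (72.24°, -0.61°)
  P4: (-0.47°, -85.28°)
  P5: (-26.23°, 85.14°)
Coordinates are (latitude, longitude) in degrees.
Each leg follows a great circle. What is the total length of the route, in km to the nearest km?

49981 km

Leg P1→P2: central angle 1.4298 rad, distance 9109.3 km.
Leg P2→P3: central angle 2.2165 rad, distance 14121.3 km.
Leg P3→P4: central angle 1.5503 rad, distance 9876.8 km.
Leg P4→P5: central angle 2.6485 rad, distance 16873.4 km.
Total: 9109.3 + 14121.3 + 9876.8 + 16873.4 ≈ 49981 km.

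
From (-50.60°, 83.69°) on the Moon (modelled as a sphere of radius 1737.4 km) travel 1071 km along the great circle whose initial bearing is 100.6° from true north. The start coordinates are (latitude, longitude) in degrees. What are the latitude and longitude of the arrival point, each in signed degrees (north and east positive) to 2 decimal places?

Angular distance δ = d/R = 1071/1737.4 = 0.61644 rad; initial bearing θ = 1.7558 rad.
sin φ₂ = sin φ₁ cos δ + cos φ₁ sin δ cos θ = (-0.7727)(0.8159) + (0.6347)(0.5781)(-0.1840) = -0.6980, so φ₂ = -44.27°.
Δλ = atan2(sin θ sin δ cos φ₁, cos δ − sin φ₁ sin φ₂) = atan2(0.3607, 0.2766) = 52.520°.
λ₂ = 83.690° + 52.520° = 136.21°.

-44.27°, 136.21°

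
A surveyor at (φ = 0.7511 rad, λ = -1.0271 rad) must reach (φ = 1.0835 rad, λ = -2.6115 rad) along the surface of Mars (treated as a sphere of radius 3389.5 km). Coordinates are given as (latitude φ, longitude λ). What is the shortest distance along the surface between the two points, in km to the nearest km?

3150 km

With latitudes φ₁ = 43.035°, φ₂ = 62.080° and longitude difference Δλ = -90.779°:
cos c = sin φ₁ sin φ₂ + cos φ₁ cos φ₂ cos Δλ = (0.6824)(0.8836) + (0.7309)(0.4682)(-0.0136) = 0.59835,
so c = arccos(0.59835) = 0.92935 rad.
Distance = R·c = 3389.5 × 0.9294 ≈ 3150 km.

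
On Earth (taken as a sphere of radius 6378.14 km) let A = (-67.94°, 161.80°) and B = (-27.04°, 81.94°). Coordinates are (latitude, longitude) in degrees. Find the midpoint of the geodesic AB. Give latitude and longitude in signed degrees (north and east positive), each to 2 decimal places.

The central angle between A and B is δ = 1.0699 rad.
With f = 0.5, the slerp weights are sin((1−f)δ)/sin δ = 0.5812 and sin(fδ)/sin δ = 0.5812.
Weighted sum of the unit vectors: (0.5812)·(-0.3568,0.1173,-0.9268) + (0.5812)·(0.1249,0.8819,-0.4546) = (-0.1348, 0.5807, -0.8029).
Converting back: φ = atan2(z, √(x²+y²)) = -53.40°, λ = atan2(y, x) = 103.07°.

-53.40°, 103.07°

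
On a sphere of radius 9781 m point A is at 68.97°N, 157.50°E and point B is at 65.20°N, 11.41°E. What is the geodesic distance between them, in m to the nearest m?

7468 m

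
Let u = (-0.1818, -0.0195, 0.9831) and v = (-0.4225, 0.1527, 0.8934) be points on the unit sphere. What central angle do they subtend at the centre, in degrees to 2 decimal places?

17.79°

u·v = 0.9521; |u| = 1.0000, |v| = 1.0000.
cos θ = (u·v)/(|u||v|) = 0.9522, so θ = 17.79°.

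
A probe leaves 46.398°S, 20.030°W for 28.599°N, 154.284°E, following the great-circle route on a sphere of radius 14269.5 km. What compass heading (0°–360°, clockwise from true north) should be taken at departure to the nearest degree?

164°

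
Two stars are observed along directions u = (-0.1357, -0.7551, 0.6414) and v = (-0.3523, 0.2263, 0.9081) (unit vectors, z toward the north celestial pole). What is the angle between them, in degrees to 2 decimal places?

62.65°

u·v = 0.4594; |u| = 1.0000, |v| = 1.0000.
cos θ = (u·v)/(|u||v|) = 0.4594, so θ = 62.65°.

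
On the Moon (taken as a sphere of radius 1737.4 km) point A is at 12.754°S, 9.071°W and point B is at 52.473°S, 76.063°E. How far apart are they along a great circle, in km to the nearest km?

With latitudes φ₁ = -12.754°, φ₂ = -52.473° and longitude difference Δλ = 85.134°:
Haversine: a = sin²(Δφ/2) + cos φ₁ cos φ₂ sin²(Δλ/2) = 0.1154 + (0.9753)(0.6091)(0.4576) = 0.38726.
Central angle c = 2·arcsin(√a) = 1.34336 rad.
Distance = R·c = 1737.4 × 1.3434 ≈ 2334 km.

2334 km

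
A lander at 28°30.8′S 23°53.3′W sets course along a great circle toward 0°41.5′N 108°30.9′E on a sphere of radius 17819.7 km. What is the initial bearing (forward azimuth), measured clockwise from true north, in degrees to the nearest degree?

113°

With φ₁ = -0.4977, φ₂ = 0.0121, Δλ = 2.3109 rad, the forward-azimuth formula gives
θ = atan2( sin Δλ cos φ₂ , cos φ₁ sin φ₂ − sin φ₁ cos φ₂ cos Δλ ) = atan2(0.7384, -0.3113) = 112.86°.
So the initial bearing is 113°.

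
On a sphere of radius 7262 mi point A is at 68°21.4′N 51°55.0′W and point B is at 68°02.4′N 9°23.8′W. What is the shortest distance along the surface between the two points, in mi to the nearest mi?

1962 mi

Let φ₁ = 1.1930 rad, φ₂ = 1.1875 rad, and Δλ = 0.7421 rad.
Haversine: a = sin²(Δφ/2) + cos φ₁ cos φ₂ sin²(Δλ/2) = 0.0000 + (0.3688)(0.3740)(0.1315) = 0.01814.
Central angle c = 2·arcsin(√a) = 0.27021 rad.
Distance = R·c = 7262 × 0.2702 ≈ 1962 mi.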